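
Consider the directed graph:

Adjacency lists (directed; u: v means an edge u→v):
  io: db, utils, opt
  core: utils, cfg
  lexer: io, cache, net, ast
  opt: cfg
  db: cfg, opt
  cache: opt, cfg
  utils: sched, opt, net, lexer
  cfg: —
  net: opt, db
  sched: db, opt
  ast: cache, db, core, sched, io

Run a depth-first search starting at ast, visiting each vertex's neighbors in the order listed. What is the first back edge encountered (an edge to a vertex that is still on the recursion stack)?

DFS from ast (visiting each vertex's neighbors in the order listed); mark gray on enter, black on exit:
ast gray
  cache gray
    opt gray
      cfg gray
      cfg black
    opt black
    cache→cfg: cfg black — skip
  cache black
  db gray
    db→cfg: cfg black — skip
    db→opt: opt black — skip
  db black
  core gray
    utils gray
      sched gray
        sched→db: db black — skip
        sched→opt: opt black — skip
      sched black
      utils→opt: opt black — skip
      net gray
        net→opt: opt black — skip
        net→db: db black — skip
      net black
      lexer gray
        io gray
          io→db: db black — skip
          io→utils: utils is gray → back edge
First back edge: io → utils.

io→utils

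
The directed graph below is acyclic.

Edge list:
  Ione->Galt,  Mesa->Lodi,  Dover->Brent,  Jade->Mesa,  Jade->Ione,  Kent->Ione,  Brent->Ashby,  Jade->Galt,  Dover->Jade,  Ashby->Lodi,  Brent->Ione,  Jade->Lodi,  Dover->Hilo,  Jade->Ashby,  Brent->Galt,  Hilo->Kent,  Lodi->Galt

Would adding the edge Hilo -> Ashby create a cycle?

No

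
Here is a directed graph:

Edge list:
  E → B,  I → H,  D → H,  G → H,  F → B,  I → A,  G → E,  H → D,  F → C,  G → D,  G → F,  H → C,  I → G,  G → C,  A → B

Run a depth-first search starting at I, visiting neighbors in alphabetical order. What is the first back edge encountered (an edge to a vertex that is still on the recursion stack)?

H->D

DFS from I (visiting neighbors in alphabetical order); mark gray on enter, black on exit:
I gray
  A gray
    B gray
    B black
  A black
  G gray
    C gray
    C black
    D gray
      H gray
        H→C: C black — skip
        H→D: D is gray → back edge
First back edge: H → D.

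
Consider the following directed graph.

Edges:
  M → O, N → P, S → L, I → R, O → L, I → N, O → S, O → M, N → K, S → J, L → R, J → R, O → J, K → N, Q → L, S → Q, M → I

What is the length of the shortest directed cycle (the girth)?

2

For each vertex v, BFS finds the shortest path from v back to v.
The shortest such closed walk is M → O → M, length 2.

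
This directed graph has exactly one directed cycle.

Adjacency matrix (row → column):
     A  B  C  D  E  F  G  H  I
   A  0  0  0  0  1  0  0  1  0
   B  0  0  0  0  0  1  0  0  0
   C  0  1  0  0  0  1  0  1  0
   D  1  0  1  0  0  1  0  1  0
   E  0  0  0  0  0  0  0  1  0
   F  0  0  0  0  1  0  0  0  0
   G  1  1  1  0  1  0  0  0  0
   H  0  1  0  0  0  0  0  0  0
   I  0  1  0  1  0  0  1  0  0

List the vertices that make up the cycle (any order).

B, E, F, H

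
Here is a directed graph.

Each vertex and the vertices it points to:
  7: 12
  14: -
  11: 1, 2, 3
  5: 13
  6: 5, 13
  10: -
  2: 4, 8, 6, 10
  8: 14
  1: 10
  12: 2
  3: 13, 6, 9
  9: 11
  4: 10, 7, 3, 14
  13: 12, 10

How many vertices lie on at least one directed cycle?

10

A vertex is on a directed cycle iff it belongs to a strongly connected component of size ≥ 2 (or has a self-loop).
The vertices on cycles are {2, 3, 4, 5, 6, 7, 9, 11, 12, 13} — 10 in total.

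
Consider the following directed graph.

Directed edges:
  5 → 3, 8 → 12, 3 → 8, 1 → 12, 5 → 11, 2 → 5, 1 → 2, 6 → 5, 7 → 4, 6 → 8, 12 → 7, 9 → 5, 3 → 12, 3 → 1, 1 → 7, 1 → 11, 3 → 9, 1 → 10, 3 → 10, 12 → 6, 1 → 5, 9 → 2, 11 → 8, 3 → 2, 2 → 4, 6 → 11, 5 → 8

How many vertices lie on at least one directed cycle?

9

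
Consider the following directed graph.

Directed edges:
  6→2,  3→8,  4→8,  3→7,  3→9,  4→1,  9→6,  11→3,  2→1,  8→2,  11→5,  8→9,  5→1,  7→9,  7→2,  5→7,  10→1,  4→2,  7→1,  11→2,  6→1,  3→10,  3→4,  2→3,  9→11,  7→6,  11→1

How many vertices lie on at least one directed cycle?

9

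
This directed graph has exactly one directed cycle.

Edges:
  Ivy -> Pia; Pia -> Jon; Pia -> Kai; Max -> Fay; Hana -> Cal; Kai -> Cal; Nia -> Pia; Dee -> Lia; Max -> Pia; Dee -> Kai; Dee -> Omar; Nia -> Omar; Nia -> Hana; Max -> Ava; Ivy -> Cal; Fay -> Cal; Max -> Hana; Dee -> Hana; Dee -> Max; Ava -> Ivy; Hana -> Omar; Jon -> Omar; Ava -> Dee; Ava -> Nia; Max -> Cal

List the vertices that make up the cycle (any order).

DFS with gray/black marking from Dee:
Dee gray
  Lia gray
  Lia black
  Hana gray
    Omar gray
    Omar black
    Cal gray
    Cal black
  Hana black
  Max gray
    Pia gray
      Jon gray
        Jon→Omar: Omar black — skip
      Jon black
      Kai gray
        Kai→Cal: Cal black — skip
      Kai black
    Pia black
    Fay gray
      Fay→Cal: Cal black — skip
    Fay black
    Max→Hana: Hana black — skip
    Ava gray
      Ivy gray
        Ivy→Pia: Pia black — skip
        Ivy→Cal: Cal black — skip
      Ivy black
      Nia gray
        Nia→Hana: Hana black — skip
        Nia→Pia: Pia black — skip
        Nia→Omar: Omar black — skip
      Nia black
      Ava→Dee: Dee is gray → back edge
Back edge closes the cycle Dee → Max → Ava → Dee; its vertices are {Ava, Dee, Max}.

Ava, Dee, Max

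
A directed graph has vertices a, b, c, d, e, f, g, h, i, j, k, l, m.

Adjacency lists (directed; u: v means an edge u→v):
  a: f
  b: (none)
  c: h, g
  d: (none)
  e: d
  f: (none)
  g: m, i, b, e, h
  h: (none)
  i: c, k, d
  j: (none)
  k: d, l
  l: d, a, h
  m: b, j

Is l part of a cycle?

l lies on a cycle iff there is a path from l back to itself.
Exploring from l, it never reaches itself; equivalently, its strongly connected component is a singleton.

No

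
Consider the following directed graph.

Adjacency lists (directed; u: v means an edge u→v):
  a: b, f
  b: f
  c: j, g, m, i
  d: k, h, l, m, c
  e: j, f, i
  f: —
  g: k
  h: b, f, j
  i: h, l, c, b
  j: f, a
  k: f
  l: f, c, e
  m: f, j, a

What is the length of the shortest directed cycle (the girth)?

2

For each vertex v, BFS finds the shortest path from v back to v.
The shortest such closed walk is c → i → c, length 2.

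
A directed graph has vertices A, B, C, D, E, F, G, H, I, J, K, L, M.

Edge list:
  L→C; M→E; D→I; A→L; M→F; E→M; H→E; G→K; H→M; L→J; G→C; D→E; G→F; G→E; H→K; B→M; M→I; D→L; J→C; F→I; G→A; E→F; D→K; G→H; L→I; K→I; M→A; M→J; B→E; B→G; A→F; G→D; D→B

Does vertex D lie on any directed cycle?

Yes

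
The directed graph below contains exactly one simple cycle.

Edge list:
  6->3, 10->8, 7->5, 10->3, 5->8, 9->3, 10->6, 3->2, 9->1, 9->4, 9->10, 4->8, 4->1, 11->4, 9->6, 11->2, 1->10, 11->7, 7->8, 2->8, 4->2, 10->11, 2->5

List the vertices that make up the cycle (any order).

1, 4, 10, 11

DFS with gray/black marking from 1:
1 gray
  10 gray
    11 gray
      4 gray
        8 gray
        8 black
        2 gray
          2→8: 8 black — skip
          5 gray
            5→8: 8 black — skip
          5 black
        2 black
        4→1: 1 is gray → back edge
Back edge closes the cycle 1 → 10 → 11 → 4 → 1; its vertices are {1, 4, 10, 11}.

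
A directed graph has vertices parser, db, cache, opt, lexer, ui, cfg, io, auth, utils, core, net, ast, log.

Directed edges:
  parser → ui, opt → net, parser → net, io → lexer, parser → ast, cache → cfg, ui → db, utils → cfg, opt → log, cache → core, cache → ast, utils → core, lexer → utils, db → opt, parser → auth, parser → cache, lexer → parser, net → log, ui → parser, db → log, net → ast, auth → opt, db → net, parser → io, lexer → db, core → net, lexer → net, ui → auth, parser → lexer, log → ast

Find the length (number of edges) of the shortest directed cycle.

2

For each vertex v, BFS finds the shortest path from v back to v.
The shortest such closed walk is lexer → parser → lexer, length 2.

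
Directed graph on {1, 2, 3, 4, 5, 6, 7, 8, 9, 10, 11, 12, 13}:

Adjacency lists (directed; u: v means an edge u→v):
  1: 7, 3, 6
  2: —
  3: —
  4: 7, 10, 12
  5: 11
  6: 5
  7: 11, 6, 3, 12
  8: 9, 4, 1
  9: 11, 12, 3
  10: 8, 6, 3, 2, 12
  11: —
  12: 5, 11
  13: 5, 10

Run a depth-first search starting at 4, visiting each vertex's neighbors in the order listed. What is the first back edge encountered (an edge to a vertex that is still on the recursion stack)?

8->4

DFS from 4 (visiting each vertex's neighbors in the order listed); mark gray on enter, black on exit:
4 gray
  7 gray
    11 gray
    11 black
    6 gray
      5 gray
        5→11: 11 black — skip
      5 black
    6 black
    3 gray
    3 black
    12 gray
      12→5: 5 black — skip
      12→11: 11 black — skip
    12 black
  7 black
  10 gray
    8 gray
      9 gray
        9→11: 11 black — skip
        9→12: 12 black — skip
        9→3: 3 black — skip
      9 black
      8→4: 4 is gray → back edge
First back edge: 8 → 4.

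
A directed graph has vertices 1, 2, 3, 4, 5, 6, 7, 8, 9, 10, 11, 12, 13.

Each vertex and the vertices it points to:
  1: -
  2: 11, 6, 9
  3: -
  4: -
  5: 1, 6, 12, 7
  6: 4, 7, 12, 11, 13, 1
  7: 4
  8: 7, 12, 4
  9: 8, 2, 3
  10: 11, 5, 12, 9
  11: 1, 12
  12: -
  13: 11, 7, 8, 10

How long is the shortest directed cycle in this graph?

2

For each vertex v, BFS finds the shortest path from v back to v.
The shortest such closed walk is 9 → 2 → 9, length 2.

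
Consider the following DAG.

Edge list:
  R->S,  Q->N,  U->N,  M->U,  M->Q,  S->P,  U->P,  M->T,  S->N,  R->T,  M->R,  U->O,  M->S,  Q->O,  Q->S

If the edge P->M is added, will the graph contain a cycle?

Yes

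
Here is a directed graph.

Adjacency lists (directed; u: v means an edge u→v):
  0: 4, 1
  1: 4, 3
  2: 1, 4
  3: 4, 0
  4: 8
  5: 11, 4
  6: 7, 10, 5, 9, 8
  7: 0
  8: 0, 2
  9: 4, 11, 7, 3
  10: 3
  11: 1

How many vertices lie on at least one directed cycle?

6

A vertex is on a directed cycle iff it belongs to a strongly connected component of size ≥ 2 (or has a self-loop).
The vertices on cycles are {0, 1, 2, 3, 4, 8} — 6 in total.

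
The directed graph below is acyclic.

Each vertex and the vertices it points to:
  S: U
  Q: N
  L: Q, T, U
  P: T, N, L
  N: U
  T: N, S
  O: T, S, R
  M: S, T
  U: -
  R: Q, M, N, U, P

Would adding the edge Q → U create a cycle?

No

Adding Q→U creates a cycle iff U can already reach Q.
Explore from U: no path reaches Q. The graph stays acyclic.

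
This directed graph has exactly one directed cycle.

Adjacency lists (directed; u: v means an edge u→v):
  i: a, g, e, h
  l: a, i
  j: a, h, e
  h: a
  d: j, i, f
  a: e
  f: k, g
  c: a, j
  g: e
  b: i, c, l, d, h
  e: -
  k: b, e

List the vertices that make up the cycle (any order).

b, d, f, k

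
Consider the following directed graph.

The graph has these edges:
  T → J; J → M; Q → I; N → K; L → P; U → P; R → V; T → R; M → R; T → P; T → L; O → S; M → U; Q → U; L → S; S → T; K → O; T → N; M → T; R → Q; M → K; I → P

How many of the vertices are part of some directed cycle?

A vertex is on a directed cycle iff it belongs to a strongly connected component of size ≥ 2 (or has a self-loop).
The vertices on cycles are {J, K, L, M, N, O, S, T} — 8 in total.

8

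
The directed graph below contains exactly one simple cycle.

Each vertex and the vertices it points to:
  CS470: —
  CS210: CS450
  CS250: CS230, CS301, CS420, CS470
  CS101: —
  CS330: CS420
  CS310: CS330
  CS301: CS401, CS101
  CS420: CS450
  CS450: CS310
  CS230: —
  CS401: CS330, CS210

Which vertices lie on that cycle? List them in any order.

CS310, CS330, CS420, CS450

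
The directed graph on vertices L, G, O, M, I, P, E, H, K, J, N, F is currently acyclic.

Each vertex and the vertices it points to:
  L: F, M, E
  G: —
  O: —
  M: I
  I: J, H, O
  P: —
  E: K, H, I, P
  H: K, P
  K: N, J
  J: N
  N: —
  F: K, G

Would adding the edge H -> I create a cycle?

Yes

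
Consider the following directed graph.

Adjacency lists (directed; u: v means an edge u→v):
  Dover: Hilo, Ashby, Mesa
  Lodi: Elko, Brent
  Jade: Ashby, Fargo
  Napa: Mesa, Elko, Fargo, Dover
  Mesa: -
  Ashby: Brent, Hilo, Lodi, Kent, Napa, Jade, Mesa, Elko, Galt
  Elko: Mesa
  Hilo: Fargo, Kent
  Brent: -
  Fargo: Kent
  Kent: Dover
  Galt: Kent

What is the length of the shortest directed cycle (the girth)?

2

For each vertex v, BFS finds the shortest path from v back to v.
The shortest such closed walk is Jade → Ashby → Jade, length 2.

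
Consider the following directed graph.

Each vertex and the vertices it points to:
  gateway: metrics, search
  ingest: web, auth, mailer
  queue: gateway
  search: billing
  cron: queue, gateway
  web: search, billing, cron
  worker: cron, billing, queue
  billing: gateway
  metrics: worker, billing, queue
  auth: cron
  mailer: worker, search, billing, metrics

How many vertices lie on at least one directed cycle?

A vertex is on a directed cycle iff it belongs to a strongly connected component of size ≥ 2 (or has a self-loop).
The vertices on cycles are {cron, queue, search, worker, billing, gateway, metrics} — 7 in total.

7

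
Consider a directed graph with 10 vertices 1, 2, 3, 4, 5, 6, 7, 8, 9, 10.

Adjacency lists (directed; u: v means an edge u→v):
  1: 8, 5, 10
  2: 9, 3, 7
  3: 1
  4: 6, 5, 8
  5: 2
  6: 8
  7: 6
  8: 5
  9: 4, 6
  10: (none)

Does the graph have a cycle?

Yes

DFS with white/gray/black marking, starting from 6:
6 gray
  8 gray
    5 gray
      2 gray
        9 gray
          4 gray
            4→6: 6 is gray → back edge
Back edge found, so a cycle exists: 6 → 8 → 5 → 2 → 9 → 4 → 6.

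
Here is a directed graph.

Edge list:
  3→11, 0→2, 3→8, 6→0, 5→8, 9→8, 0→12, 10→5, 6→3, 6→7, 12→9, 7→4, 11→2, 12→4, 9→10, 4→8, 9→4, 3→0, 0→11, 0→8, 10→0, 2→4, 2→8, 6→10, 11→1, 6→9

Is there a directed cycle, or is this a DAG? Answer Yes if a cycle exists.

DFS with white/gray/black marking, starting from 2:
2 gray
  8 gray
  8 black
  4 gray
    4→8: 8 black — skip
  4 black
2 black
0 gray
  0→8: 8 black — skip
  12 gray
    9 gray
      9→4: 4 black — skip
      9→8: 8 black — skip
      10 gray
        5 gray
          5→8: 8 black — skip
        5 black
        10→0: 0 is gray → back edge
Back edge found, so a cycle exists: 0 → 12 → 9 → 10 → 0.

Yes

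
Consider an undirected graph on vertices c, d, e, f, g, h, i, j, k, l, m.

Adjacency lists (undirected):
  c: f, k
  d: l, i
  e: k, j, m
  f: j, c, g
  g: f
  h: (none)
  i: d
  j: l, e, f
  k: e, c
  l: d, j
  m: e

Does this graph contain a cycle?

Yes

DFS, tracking each vertex's parent; an edge to a visited non-parent vertex closes a cycle.
Start from k:
visit k (parent –)
  visit e (parent k)
    e–k: parent, skip
    visit j (parent e)
      visit l (parent j)
        visit d (parent l)
          d–l: parent, skip
          visit i (parent d)
            i–d: parent, skip
        l–j: parent, skip
      j–e: parent, skip
      visit f (parent j)
        f–j: parent, skip
        visit c (parent f)
          c–f: parent, skip
          c–k: k visited and ≠ parent → cycle
Cycle: k – e – j – f – c – k.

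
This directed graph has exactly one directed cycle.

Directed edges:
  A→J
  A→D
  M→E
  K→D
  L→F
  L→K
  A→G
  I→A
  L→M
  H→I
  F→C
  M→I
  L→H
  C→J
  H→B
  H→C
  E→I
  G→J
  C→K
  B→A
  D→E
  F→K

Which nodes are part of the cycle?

A, D, E, I

DFS with gray/black marking from I:
I gray
  A gray
    J gray
    J black
    G gray
      G→J: J black — skip
    G black
    D gray
      E gray
        E→I: I is gray → back edge
Back edge closes the cycle I → A → D → E → I; its vertices are {A, D, E, I}.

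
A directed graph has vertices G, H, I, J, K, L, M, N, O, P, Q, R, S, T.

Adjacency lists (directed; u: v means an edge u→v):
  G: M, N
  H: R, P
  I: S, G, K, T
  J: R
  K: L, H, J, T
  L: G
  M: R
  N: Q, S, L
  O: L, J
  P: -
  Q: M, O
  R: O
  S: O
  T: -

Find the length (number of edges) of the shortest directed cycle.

3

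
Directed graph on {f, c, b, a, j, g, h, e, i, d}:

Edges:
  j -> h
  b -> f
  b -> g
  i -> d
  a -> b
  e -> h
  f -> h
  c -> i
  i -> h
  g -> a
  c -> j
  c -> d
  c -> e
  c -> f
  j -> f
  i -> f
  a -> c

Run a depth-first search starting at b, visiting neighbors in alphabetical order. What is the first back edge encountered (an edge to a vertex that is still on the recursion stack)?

a->b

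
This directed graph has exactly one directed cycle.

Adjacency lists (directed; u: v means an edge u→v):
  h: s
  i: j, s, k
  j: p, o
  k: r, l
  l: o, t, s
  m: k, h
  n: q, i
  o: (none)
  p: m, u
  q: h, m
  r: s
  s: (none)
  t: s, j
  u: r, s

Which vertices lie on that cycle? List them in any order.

j, k, l, m, p, t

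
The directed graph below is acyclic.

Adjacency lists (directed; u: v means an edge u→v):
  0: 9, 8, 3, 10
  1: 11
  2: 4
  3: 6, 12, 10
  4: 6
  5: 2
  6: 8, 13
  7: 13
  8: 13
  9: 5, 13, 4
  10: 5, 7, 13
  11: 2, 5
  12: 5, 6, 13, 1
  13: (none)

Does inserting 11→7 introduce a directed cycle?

Adding 11→7 creates a cycle iff 7 can already reach 11.
Explore from 7: no path reaches 11. The graph stays acyclic.

No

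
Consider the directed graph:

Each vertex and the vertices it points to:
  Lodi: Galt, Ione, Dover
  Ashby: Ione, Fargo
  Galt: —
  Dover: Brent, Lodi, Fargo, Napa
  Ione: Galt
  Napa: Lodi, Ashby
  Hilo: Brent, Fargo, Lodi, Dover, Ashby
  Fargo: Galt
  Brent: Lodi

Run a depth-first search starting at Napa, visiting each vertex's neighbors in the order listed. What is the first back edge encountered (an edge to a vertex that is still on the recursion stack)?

Brent->Lodi

DFS from Napa (visiting each vertex's neighbors in the order listed); mark gray on enter, black on exit:
Napa gray
  Lodi gray
    Galt gray
    Galt black
    Ione gray
      Ione→Galt: Galt black — skip
    Ione black
    Dover gray
      Brent gray
        Brent→Lodi: Lodi is gray → back edge
First back edge: Brent → Lodi.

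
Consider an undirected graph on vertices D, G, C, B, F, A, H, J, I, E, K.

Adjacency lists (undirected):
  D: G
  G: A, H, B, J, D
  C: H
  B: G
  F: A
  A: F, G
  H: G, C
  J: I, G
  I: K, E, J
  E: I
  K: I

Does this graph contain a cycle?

No

DFS, tracking each vertex's parent; an edge to a visited non-parent vertex closes a cycle.
Start from A:
visit A (parent –)
  visit F (parent A)
    F–A: parent, skip
  visit G (parent A)
    G–A: parent, skip
    visit H (parent G)
      H–G: parent, skip
      visit C (parent H)
        C–H: parent, skip
    visit B (parent G)
      B–G: parent, skip
    visit J (parent G)
      visit I (parent J)
        visit K (parent I)
          K–I: parent, skip
        visit E (parent I)
          E–I: parent, skip
        I–J: parent, skip
      J–G: parent, skip
    visit D (parent G)
      D–G: parent, skip
No non-parent visited neighbor found — the graph is a forest.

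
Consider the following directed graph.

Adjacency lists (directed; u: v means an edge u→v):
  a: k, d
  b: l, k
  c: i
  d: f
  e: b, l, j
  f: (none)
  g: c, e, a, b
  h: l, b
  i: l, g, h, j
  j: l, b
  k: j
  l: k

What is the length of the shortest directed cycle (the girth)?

3

For each vertex v, BFS finds the shortest path from v back to v.
The shortest such closed walk is g → c → i → g, length 3.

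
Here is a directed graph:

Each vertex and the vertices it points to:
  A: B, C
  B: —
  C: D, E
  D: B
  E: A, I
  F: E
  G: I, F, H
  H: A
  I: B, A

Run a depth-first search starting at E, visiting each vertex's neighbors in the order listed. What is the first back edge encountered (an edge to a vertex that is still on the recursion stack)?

DFS from E (visiting each vertex's neighbors in the order listed); mark gray on enter, black on exit:
E gray
  A gray
    B gray
    B black
    C gray
      D gray
        D→B: B black — skip
      D black
      C→E: E is gray → back edge
First back edge: C → E.

C->E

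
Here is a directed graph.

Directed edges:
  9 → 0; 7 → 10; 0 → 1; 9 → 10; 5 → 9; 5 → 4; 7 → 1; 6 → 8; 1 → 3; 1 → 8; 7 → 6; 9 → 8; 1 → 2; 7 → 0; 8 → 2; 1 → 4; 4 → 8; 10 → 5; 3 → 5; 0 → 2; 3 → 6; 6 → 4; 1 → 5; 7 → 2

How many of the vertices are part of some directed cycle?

A vertex is on a directed cycle iff it belongs to a strongly connected component of size ≥ 2 (or has a self-loop).
The vertices on cycles are {0, 1, 3, 5, 9, 10} — 6 in total.

6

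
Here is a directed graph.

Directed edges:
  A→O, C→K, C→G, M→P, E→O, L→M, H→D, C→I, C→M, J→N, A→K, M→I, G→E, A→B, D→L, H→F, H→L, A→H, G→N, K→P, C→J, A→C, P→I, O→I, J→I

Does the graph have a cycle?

DFS with white/gray/black marking, starting from A:
A gray
  H gray
    D gray
      L gray
        M gray
          I gray
          I black
          P gray
            P→I: I black — skip
          P black
        M black
      L black
    D black
    F gray
    F black
    H→L: L black — skip
  H black
  B gray
  B black
  O gray
    O→I: I black — skip
  O black
  K gray
    K→P: P black — skip
  K black
  C gray
    C→K: K black — skip
    G gray
      E gray
        E→O: O black — skip
      E black
      N gray
      N black
    G black
    J gray
      J→N: N black — skip
      J→I: I black — skip
    J black
    C→M: M black — skip
    C→I: I black — skip
  C black
A black
Every edge goes to a white or black vertex — no back edge, so the graph is acyclic.

No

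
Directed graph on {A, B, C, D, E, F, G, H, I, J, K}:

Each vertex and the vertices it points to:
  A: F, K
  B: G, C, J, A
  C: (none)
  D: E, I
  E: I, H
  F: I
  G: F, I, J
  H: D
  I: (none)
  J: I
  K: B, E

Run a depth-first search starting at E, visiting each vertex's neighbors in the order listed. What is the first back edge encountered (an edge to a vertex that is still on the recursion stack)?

DFS from E (visiting each vertex's neighbors in the order listed); mark gray on enter, black on exit:
E gray
  I gray
  I black
  H gray
    D gray
      D→E: E is gray → back edge
First back edge: D → E.

D→E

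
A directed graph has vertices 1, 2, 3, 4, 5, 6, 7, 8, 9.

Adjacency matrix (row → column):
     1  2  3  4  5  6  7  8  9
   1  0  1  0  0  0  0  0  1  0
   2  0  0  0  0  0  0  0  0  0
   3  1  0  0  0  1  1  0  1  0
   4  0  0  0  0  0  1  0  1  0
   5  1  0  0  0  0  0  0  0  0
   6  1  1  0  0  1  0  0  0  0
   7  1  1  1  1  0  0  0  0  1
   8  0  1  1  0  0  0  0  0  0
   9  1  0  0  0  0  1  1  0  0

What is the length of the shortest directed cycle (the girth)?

For each vertex v, BFS finds the shortest path from v back to v.
The shortest such closed walk is 9 → 7 → 9, length 2.

2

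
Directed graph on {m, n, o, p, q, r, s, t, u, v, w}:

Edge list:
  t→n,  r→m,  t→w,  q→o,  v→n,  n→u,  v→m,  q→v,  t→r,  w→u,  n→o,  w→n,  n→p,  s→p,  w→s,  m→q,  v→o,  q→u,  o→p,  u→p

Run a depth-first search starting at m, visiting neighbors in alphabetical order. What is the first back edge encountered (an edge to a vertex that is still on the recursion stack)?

v->m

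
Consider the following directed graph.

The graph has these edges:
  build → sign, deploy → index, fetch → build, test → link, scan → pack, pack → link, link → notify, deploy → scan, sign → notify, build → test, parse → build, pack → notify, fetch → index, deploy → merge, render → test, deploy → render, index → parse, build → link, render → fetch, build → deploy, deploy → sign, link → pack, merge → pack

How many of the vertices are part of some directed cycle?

A vertex is on a directed cycle iff it belongs to a strongly connected component of size ≥ 2 (or has a self-loop).
The vertices on cycles are {link, pack, build, fetch, index, parse, deploy, render} — 8 in total.

8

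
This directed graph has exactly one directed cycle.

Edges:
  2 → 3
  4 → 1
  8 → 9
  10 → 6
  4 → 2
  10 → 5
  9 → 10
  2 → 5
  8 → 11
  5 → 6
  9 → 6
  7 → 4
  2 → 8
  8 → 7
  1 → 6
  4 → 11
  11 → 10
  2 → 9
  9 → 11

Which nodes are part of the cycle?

2, 4, 7, 8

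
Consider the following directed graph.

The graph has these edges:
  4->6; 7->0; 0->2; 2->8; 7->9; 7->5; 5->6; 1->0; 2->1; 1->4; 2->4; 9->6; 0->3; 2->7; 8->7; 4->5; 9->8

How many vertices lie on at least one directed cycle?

A vertex is on a directed cycle iff it belongs to a strongly connected component of size ≥ 2 (or has a self-loop).
The vertices on cycles are {0, 1, 2, 7, 8, 9} — 6 in total.

6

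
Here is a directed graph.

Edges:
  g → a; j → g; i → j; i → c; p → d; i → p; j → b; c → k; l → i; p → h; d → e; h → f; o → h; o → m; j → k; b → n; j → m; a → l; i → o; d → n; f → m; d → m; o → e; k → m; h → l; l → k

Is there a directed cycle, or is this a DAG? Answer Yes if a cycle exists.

Yes

DFS with white/gray/black marking, starting from b:
b gray
  n gray
  n black
b black
i gray
  c gray
    k gray
      m gray
      m black
    k black
  c black
  o gray
    e gray
    e black
    o→m: m black — skip
    h gray
      l gray
        l→k: k black — skip
        l→i: i is gray → back edge
Back edge found, so a cycle exists: i → o → h → l → i.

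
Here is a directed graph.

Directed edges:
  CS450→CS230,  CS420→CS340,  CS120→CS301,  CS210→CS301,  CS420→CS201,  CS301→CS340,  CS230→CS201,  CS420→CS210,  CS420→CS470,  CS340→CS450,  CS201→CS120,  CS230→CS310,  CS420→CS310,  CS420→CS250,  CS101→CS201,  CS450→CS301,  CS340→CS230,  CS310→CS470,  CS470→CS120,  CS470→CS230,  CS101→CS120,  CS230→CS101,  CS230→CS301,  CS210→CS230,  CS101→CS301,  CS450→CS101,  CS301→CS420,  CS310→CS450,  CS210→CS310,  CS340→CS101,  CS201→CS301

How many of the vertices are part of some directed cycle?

11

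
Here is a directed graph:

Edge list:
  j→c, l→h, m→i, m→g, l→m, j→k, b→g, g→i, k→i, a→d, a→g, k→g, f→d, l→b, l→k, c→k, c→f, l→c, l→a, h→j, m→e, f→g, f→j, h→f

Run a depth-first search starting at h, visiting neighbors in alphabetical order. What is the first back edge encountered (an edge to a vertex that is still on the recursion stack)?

c→f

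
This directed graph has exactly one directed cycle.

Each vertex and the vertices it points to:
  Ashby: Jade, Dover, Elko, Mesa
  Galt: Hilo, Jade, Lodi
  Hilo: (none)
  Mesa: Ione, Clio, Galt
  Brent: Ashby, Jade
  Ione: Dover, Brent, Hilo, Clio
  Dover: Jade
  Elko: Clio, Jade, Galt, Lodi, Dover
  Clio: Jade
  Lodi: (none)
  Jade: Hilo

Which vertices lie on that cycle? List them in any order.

DFS with gray/black marking from Brent:
Brent gray
  Ashby gray
    Jade gray
      Hilo gray
      Hilo black
    Jade black
    Dover gray
      Dover→Jade: Jade black — skip
    Dover black
    Elko gray
      Clio gray
        Clio→Jade: Jade black — skip
      Clio black
      Elko→Jade: Jade black — skip
      Galt gray
        Galt→Hilo: Hilo black — skip
        Galt→Jade: Jade black — skip
        Lodi gray
        Lodi black
      Galt black
      Elko→Lodi: Lodi black — skip
      Elko→Dover: Dover black — skip
    Elko black
    Mesa gray
      Ione gray
        Ione→Dover: Dover black — skip
        Ione→Brent: Brent is gray → back edge
Back edge closes the cycle Brent → Ashby → Mesa → Ione → Brent; its vertices are {Ione, Mesa, Ashby, Brent}.

Ione, Mesa, Ashby, Brent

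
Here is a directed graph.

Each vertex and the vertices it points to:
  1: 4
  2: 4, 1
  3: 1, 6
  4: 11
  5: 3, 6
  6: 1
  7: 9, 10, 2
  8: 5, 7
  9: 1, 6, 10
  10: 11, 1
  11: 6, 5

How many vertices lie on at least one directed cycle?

6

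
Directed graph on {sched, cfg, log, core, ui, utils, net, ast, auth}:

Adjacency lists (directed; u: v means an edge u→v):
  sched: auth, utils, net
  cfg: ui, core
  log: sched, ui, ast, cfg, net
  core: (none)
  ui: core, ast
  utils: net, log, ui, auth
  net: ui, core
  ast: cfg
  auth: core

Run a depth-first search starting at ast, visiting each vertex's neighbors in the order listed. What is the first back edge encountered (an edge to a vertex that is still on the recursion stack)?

DFS from ast (visiting each vertex's neighbors in the order listed); mark gray on enter, black on exit:
ast gray
  cfg gray
    ui gray
      core gray
      core black
      ui→ast: ast is gray → back edge
First back edge: ui → ast.

ui→ast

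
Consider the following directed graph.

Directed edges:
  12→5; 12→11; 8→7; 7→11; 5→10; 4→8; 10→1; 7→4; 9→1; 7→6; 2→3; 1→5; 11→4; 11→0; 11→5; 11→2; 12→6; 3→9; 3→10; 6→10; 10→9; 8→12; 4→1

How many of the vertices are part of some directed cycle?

9

A vertex is on a directed cycle iff it belongs to a strongly connected component of size ≥ 2 (or has a self-loop).
The vertices on cycles are {1, 4, 5, 7, 8, 9, 10, 11, 12} — 9 in total.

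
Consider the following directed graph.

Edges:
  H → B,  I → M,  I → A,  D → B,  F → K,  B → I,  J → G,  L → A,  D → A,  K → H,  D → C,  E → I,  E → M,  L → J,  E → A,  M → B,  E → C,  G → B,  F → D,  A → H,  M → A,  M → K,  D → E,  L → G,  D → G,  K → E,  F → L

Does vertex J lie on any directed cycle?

No

J lies on a cycle iff there is a path from J back to itself.
Exploring from J, it never reaches itself; equivalently, its strongly connected component is a singleton.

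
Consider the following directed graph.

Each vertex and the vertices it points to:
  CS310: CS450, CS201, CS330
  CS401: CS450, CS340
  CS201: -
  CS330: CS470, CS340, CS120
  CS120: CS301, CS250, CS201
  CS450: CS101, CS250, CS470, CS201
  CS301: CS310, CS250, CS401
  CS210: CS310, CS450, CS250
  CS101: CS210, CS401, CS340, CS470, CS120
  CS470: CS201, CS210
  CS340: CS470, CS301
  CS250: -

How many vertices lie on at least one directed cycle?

10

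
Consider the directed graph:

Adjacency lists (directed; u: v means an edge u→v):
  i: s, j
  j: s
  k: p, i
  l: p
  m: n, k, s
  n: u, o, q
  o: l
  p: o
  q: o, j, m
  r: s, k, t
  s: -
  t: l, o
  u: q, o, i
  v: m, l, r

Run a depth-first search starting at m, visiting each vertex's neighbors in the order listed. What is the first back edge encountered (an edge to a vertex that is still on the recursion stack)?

DFS from m (visiting each vertex's neighbors in the order listed); mark gray on enter, black on exit:
m gray
  n gray
    u gray
      q gray
        o gray
          l gray
            p gray
              p→o: o is gray → back edge
First back edge: p → o.

p→o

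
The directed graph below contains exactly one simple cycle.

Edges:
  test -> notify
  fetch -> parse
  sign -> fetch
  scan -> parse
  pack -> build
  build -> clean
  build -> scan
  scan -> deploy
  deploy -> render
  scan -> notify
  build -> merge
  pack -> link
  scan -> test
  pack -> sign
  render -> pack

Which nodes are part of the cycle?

pack, scan, build, deploy, render

DFS with gray/black marking from pack:
pack gray
  sign gray
    fetch gray
      parse gray
      parse black
    fetch black
  sign black
  build gray
    clean gray
    clean black
    scan gray
      test gray
        notify gray
        notify black
      test black
      scan→notify: notify black — skip
      scan→parse: parse black — skip
      deploy gray
        render gray
          render→pack: pack is gray → back edge
Back edge closes the cycle pack → build → scan → deploy → render → pack; its vertices are {pack, scan, build, deploy, render}.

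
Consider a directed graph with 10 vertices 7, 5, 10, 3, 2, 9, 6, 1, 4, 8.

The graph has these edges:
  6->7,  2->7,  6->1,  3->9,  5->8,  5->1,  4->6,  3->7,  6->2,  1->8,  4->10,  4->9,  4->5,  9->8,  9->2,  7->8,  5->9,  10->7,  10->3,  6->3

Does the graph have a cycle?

DFS with white/gray/black marking, starting from 10:
10 gray
  3 gray
    7 gray
      8 gray
      8 black
    7 black
    9 gray
      9→8: 8 black — skip
      2 gray
        2→7: 7 black — skip
      2 black
    9 black
  3 black
  10→7: 7 black — skip
10 black
5 gray
  5→9: 9 black — skip
  1 gray
    1→8: 8 black — skip
  1 black
  5→8: 8 black — skip
5 black
6 gray
  6→2: 2 black — skip
  6→7: 7 black — skip
  6→3: 3 black — skip
  6→1: 1 black — skip
6 black
4 gray
  4→6: 6 black — skip
  4→10: 10 black — skip
  4→5: 5 black — skip
  4→9: 9 black — skip
4 black
Every edge goes to a white or black vertex — no back edge, so the graph is acyclic.

No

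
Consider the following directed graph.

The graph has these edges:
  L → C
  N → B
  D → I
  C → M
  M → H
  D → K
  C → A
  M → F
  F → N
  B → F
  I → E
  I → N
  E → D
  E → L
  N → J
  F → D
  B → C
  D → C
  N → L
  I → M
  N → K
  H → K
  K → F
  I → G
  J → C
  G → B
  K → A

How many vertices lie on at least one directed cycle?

13

A vertex is on a directed cycle iff it belongs to a strongly connected component of size ≥ 2 (or has a self-loop).
The vertices on cycles are {B, C, D, E, F, G, H, I, J, K, L, M, N} — 13 in total.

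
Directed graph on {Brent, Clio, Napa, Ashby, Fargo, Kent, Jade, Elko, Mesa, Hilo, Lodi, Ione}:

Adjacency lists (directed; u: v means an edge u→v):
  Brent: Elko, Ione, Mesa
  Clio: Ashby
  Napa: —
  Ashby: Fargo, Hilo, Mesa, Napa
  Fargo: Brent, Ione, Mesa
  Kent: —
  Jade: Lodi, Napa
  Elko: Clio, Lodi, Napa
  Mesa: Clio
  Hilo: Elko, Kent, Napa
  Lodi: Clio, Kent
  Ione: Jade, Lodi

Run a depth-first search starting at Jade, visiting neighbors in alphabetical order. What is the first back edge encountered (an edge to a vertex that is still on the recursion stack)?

Elko→Clio

DFS from Jade (visiting neighbors in alphabetical order); mark gray on enter, black on exit:
Jade gray
  Lodi gray
    Clio gray
      Ashby gray
        Fargo gray
          Brent gray
            Elko gray
              Elko→Clio: Clio is gray → back edge
First back edge: Elko → Clio.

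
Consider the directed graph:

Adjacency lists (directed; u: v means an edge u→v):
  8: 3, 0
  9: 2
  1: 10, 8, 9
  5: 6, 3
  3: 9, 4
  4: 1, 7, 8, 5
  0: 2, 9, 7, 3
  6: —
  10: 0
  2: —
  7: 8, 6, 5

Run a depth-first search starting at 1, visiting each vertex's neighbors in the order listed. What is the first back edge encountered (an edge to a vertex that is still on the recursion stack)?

4→1

DFS from 1 (visiting each vertex's neighbors in the order listed); mark gray on enter, black on exit:
1 gray
  10 gray
    0 gray
      2 gray
      2 black
      9 gray
        9→2: 2 black — skip
      9 black
      7 gray
        8 gray
          3 gray
            3→9: 9 black — skip
            4 gray
              4→1: 1 is gray → back edge
First back edge: 4 → 1.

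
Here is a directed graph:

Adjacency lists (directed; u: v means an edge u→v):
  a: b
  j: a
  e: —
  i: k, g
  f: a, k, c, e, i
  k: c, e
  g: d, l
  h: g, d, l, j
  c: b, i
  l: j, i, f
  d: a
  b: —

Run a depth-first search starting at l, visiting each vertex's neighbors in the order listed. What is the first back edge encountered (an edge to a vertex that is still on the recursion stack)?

DFS from l (visiting each vertex's neighbors in the order listed); mark gray on enter, black on exit:
l gray
  j gray
    a gray
      b gray
      b black
    a black
  j black
  i gray
    k gray
      c gray
        c→b: b black — skip
        c→i: i is gray → back edge
First back edge: c → i.

c->i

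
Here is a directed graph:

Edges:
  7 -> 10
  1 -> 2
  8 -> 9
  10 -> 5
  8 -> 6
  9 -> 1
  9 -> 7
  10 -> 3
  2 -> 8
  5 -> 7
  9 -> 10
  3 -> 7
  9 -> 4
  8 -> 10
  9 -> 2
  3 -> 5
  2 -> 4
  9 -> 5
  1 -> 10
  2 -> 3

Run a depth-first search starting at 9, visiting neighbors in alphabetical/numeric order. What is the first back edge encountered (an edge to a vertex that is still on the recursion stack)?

10->3

DFS from 9 (visiting neighbors in alphabetical/numeric order); mark gray on enter, black on exit:
9 gray
  1 gray
    2 gray
      3 gray
        5 gray
          7 gray
            10 gray
              10→3: 3 is gray → back edge
First back edge: 10 → 3.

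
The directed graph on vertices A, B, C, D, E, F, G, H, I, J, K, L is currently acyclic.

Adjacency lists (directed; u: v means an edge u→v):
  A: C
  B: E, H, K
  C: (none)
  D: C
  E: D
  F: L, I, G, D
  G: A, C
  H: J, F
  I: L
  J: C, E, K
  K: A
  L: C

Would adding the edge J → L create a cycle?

No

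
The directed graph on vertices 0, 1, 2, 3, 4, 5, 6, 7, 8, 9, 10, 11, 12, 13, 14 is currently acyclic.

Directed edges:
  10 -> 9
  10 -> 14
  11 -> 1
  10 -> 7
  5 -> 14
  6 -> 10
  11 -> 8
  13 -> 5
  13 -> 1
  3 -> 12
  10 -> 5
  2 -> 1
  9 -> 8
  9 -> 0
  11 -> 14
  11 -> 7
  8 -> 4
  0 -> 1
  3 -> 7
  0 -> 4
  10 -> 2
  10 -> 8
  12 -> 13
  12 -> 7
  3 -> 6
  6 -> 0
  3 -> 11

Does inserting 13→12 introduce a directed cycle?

Adding 13→12 creates a cycle iff 12 can already reach 13.
Path from 12: 12 → 13.
So 12 → … → 13 → 12 is a cycle.

Yes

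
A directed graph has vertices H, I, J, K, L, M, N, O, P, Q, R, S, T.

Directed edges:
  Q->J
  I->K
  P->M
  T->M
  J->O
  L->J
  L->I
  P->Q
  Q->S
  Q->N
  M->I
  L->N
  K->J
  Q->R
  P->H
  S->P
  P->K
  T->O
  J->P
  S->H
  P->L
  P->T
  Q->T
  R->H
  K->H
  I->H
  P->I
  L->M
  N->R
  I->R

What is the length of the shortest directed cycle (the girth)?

For each vertex v, BFS finds the shortest path from v back to v.
The shortest such closed walk is P → L → J → P, length 3.

3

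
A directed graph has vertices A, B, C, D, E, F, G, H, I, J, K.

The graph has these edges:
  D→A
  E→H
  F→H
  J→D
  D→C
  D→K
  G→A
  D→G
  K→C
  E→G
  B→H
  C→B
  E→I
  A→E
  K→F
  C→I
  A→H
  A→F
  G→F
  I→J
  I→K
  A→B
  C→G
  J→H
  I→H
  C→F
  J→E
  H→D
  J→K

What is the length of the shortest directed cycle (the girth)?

3

For each vertex v, BFS finds the shortest path from v back to v.
The shortest such closed walk is I → J → E → I, length 3.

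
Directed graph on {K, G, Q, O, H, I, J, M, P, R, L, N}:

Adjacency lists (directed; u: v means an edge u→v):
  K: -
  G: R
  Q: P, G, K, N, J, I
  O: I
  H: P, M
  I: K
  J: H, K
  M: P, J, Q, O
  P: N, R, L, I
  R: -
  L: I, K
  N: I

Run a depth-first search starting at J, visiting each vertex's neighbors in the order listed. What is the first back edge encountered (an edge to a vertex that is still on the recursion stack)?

DFS from J (visiting each vertex's neighbors in the order listed); mark gray on enter, black on exit:
J gray
  H gray
    P gray
      N gray
        I gray
          K gray
          K black
        I black
      N black
      R gray
      R black
      L gray
        L→I: I black — skip
        L→K: K black — skip
      L black
      P→I: I black — skip
    P black
    M gray
      M→P: P black — skip
      M→J: J is gray → back edge
First back edge: M → J.

M→J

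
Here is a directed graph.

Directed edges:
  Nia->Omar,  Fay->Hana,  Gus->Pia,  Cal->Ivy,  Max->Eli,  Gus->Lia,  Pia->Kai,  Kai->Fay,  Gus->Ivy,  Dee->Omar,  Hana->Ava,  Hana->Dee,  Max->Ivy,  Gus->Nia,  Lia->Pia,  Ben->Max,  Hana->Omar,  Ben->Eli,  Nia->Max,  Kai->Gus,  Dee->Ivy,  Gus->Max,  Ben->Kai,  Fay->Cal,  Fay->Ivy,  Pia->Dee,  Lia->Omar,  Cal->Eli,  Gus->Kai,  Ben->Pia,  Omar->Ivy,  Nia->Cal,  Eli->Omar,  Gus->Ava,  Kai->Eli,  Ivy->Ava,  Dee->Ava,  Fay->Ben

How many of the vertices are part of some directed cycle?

6

A vertex is on a directed cycle iff it belongs to a strongly connected component of size ≥ 2 (or has a self-loop).
The vertices on cycles are {Ben, Fay, Gus, Kai, Lia, Pia} — 6 in total.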